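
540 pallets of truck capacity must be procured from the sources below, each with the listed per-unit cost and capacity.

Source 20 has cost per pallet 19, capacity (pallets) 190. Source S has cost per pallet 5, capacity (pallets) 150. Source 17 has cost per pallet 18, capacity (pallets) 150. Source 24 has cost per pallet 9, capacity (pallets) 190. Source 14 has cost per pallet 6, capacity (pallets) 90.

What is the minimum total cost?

Use sources in increasing cost order.
Source S (5): use full 150 ; 390 pallets to go.
Source 14 (6): use full 90 ; 300 pallets to go.
Take 190 from Source 24 at 9 ; need 110 more.
Source 17 (18): take the remaining 110 ; done.
Source 20: unused.
Cost = 150×5 + 90×6 + 190×9 + 110×18 = 4980.

4980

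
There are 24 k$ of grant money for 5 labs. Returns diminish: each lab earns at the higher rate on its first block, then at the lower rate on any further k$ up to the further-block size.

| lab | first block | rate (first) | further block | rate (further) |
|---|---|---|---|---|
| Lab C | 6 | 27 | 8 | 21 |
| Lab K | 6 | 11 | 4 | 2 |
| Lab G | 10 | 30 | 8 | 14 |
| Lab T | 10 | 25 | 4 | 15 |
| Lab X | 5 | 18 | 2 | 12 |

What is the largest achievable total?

Treat each block as its own option and order by rate: Lab G/T1 30 > Lab C/T1 27 > Lab T/T1 25 > Lab C/T2 21 > Lab X/T1 18 > Lab T/T2 15 > Lab G/T2 14 > Lab X/T2 12 > Lab K/T1 11 > Lab K/T2 2.
Lab G/T1 (30): +10 → 14 left.
Lab C T1 at 27: fill all 6 → 8 left.
Lab T T1 at 25: only 8 left, fill 8.
Total = 30×10 + 27×6 + 25×8 = 662.

662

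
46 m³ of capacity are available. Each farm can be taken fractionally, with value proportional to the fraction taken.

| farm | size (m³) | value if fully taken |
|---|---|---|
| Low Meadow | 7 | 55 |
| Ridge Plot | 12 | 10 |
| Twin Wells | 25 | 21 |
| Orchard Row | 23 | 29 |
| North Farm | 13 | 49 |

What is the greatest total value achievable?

Best value per unit of size first: Low Meadow 55/7≈7.86, North Farm 49/13≈3.77, Orchard Row 29/23≈1.26, Twin Wells 21/25≈0.84, Ridge Plot 10/12≈0.833.
All 7 m³ of Low Meadow fit (value 55) → 39 remain.
North Farm: take in full, 13 m³ for value 49 → 26 left.
Orchard Row: take in full, 23 m³ for value 29 → 3 left.
3 m³ left: a 3/25 share of Twin Wells gives 21×3/25 = 2.52.
Total value = 135.52.

135.52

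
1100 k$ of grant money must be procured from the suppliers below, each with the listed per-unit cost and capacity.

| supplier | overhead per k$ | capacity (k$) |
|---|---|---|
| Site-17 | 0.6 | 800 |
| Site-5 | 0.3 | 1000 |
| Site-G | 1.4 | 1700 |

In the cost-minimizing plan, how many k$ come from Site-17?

Fill from the cheapest supplier first.
Site-5 at 0.3: take all 1000 k$ — 100 still needed.
Site-17 at 0.6: take 100 of its 800 — requirement met.
Site-G: unused.

100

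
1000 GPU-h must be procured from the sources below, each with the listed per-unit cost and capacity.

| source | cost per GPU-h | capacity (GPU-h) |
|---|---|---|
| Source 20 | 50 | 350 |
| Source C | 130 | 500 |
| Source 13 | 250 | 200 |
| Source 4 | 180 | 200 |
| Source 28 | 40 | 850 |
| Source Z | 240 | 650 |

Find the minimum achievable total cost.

Use sources in increasing cost order.
Take 850 from Source 28 at 40 — need 150 more.
Source 20 at 50: take 150 of its 350 — requirement met.
Source C, Source 4, Source Z, Source 13: unused.
Cost = 850×40 + 150×50 = 41500.

41500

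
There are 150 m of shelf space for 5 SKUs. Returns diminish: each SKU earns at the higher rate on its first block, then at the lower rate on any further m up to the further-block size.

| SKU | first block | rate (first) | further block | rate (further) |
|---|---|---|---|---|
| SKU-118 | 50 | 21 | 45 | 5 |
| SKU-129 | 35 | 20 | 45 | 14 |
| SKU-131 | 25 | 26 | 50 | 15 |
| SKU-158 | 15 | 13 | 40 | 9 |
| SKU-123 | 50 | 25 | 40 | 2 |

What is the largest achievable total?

Rank every tier by rate: SKU-131/first 26 > SKU-123/first 25 > SKU-118/first 21 > SKU-129/first 20 > SKU-131/second 15 > SKU-129/second 14 > SKU-158/first 13 > SKU-158/second 9 > SKU-118/second 5 > SKU-123/second 2.
Fill SKU-131 first block (25 at 26) — 125 left.
SKU-123/first (25): +50 — 75 left.
SKU-118/first (21): +50 — 25 left.
SKU-129 first at 20: only 25 left, fill 25.
Total = 26×25 + 25×50 + 21×50 + 20×25 = 3450.

3450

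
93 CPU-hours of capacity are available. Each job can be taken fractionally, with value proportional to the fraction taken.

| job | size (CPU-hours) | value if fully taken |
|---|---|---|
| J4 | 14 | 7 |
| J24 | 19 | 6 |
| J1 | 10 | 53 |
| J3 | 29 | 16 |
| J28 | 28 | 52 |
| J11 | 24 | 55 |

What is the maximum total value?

Best value per unit of size first: J1 53/10≈5.3, J11 55/24≈2.29, J28 52/28≈1.86, J3 16/29≈0.552, J4 7/14≈0.5, J24 6/19≈0.316.
J1: take in full, 10 CPU-hours for value 53 → 83 left.
Take all of J11 (24 CPU-hours, value 55) → 59 CPU-hours left.
All 28 CPU-hours of J28 fit (value 52) → 31 remain.
All 29 CPU-hours of J3 fit (value 16) → 2 remain.
Fill the last 2 CPU-hours with part of J4: 2/14 of it earns 1.
Total value = 177.

177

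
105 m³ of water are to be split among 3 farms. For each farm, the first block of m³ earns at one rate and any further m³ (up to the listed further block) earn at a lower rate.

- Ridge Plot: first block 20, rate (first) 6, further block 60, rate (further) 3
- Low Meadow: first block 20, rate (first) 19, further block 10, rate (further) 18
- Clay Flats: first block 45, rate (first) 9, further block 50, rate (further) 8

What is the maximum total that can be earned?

1205

Rank every tier by rate: Low Meadow/T1 19 > Low Meadow/T2 18 > Clay Flats/T1 9 > Clay Flats/T2 8 > Ridge Plot/T1 6 > Ridge Plot/T2 3.
Low Meadow/T1 (19): +20 → 85 left.
Low Meadow/T2 (18): +10 → 75 left.
Clay Flats/T1 (9): +45 → 30 left.
Clay Flats T2 at 8: only 30 left, fill 30.
Total = 19×20 + 18×10 + 9×45 + 8×30 = 1205.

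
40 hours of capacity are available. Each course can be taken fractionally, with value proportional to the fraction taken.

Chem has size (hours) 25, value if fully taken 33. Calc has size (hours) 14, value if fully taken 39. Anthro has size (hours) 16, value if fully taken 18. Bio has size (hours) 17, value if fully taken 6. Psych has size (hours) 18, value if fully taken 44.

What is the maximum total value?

93.56

Best value per unit of size first: Calc 39/14≈2.79, Psych 44/18≈2.44, Chem 33/25≈1.32, Anthro 18/16≈1.12, Bio 6/17≈0.353.
Calc: take in full, 14 hours for value 39 ; 26 left.
Take all of Psych (18 hours, value 44) ; 8 hours left.
Only 8 hours remain; take 8/25 of Chem for value 33×8/25 = 10.56.
Total value = 93.56.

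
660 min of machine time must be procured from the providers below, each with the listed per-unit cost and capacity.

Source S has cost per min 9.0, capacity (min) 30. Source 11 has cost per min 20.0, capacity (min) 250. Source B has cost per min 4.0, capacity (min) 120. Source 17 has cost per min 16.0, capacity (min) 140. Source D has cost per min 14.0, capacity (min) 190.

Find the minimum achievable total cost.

9250

Fill from the cheapest provider first.
Source B (4.0): use full 120 → 540 min to go.
Source S at 9.0: take all 30 min → 510 still needed.
Take 190 from Source D at 14.0 → need 320 more.
Source 17 (16.0): use full 140 → 180 min to go.
Source 11 at 20.0: take 180 of its 250 → requirement met.
Cost = 120×4.0 + 30×9.0 + 190×14.0 + 140×16.0 + 180×20.0 = 9250.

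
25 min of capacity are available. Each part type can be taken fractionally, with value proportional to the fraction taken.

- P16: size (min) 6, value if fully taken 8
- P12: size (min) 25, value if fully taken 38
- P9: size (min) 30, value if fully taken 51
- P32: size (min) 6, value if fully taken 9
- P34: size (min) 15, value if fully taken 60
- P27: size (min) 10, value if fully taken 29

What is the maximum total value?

89

Rank by value-to-size ratio: P34 60/15≈4, P27 29/10≈2.9, P9 51/30≈1.7, P12 38/25≈1.52, P32 9/6≈1.5, P16 8/6≈1.33.
P34: take in full, 15 min for value 60 ; 10 left.
All 10 min of P27 fit (value 29) ; 0 remain.
Total value = 89.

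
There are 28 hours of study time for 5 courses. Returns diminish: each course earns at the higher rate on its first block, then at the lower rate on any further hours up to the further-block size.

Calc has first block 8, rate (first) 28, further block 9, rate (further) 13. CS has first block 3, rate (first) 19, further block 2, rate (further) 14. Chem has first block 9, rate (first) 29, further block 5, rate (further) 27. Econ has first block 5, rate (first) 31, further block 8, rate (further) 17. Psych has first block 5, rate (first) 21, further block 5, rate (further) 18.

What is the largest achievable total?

Rank every tier by rate: Econ/tier1 31 > Chem/tier1 29 > Calc/tier1 28 > Chem/tier2 27 > Psych/tier1 21 > CS/tier1 19 > Psych/tier2 18 > Econ/tier2 17 > CS/tier2 14 > Calc/tier2 13.
Econ tier1 at 31: fill all 5 → 23 left.
Chem/tier1 (29): +9 → 14 left.
Fill Calc tier1 block (8 at 28) → 6 left.
Fill Chem tier2 block (5 at 27) → 1 left.
1 remain; put them into Psych tier1 at 21.
Total = 31×5 + 29×9 + 28×8 + 27×5 + 21×1 = 796.

796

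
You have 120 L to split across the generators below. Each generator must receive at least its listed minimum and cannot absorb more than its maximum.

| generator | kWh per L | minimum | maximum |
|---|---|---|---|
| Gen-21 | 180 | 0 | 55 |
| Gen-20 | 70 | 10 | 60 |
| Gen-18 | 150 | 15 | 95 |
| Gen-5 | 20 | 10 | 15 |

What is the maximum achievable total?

17550

Meeting every minimum uses 0+10+15+10 = 35 L, leaving 85.
Order the generators by kWh per L: Gen-21 180 > Gen-18 150 > Gen-20 70 > Gen-5 20.
Give Gen-21 55 more to hit its cap of 55 ; 30 left.
Gen-18: +30 (room for 80) → 45. Pool exhausted.
Total = 180×55 + 70×10 + 150×45 + 20×10 = 17550.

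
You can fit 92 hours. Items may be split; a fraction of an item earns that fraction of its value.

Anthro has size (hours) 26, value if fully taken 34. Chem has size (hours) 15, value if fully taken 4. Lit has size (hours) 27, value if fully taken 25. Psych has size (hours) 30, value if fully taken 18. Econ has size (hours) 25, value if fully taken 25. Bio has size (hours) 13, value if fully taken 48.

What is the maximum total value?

Rank by value-to-size ratio: Bio 48/13≈3.69, Anthro 34/26≈1.31, Econ 25/25≈1, Lit 25/27≈0.926, Psych 18/30≈0.6, Chem 4/15≈0.267.
Bio: take in full, 13 hours for value 48 — 79 left.
All 26 hours of Anthro fit (value 34) — 53 remain.
Econ: take in full, 25 hours for value 25 — 28 left.
Take all of Lit (27 hours, value 25) — 1 hours left.
Only 1 hours remain; take 1/30 of Psych for value 18×1/30 = 0.6.
Total value = 132.6.

132.6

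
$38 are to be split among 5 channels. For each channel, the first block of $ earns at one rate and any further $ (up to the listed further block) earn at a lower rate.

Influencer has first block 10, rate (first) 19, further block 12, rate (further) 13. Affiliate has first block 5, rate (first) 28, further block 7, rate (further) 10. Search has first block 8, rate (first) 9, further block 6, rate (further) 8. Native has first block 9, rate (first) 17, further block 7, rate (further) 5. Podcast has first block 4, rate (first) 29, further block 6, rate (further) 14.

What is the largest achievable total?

Order all 10 blocks by rate: Podcast/first 29 > Affiliate/first 28 > Influencer/first 19 > Native/first 17 > Podcast/second 14 > Influencer/second 13 > Affiliate/second 10 > Search/first 9 > Search/second 8 > Native/second 5.
Podcast/first (29): +4 ; 34 left.
Affiliate first at 28: fill all 5 ; 29 left.
Influencer/first (19): +10 ; 19 left.
Native/first (17): +9 ; 10 left.
Podcast/second (14): +6 ; 4 left.
Influencer second at 13: only 4 left, fill 4.
Total = 29×4 + 28×5 + 19×10 + 17×9 + 14×6 + 13×4 = 735.

735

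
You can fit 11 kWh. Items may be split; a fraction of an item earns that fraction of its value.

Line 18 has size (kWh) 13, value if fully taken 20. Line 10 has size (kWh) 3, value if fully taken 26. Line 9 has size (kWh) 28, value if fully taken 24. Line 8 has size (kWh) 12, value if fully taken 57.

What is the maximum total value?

64

Sort by value density: Line 10 26/3≈8.67, Line 8 57/12≈4.75, Line 18 20/13≈1.54, Line 9 24/28≈0.857.
All 3 kWh of Line 10 fit (value 26) → 8 remain.
Only 8 kWh remain; take 8/12 of Line 8 for value 57×8/12 = 38.
Total value = 64.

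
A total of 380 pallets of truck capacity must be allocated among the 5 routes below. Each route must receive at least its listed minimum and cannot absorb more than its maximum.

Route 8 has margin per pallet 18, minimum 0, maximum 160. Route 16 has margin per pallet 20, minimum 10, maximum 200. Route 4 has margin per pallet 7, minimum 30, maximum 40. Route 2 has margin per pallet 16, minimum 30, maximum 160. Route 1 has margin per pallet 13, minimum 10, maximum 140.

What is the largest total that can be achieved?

Meeting every minimum uses 0+10+30+30+10 = 80 pallets, leaving 300.
Order the routes by margin per pallet: Route 16 20 > Route 8 18 > Route 2 16 > Route 1 13 > Route 4 7.
Route 16: +190 to 200 (cap) → 110 left.
Only 110 left; Route 8 takes them to reach 110.
Total = 18×110 + 20×200 + 7×30 + 16×30 + 13×10 = 6800.

6800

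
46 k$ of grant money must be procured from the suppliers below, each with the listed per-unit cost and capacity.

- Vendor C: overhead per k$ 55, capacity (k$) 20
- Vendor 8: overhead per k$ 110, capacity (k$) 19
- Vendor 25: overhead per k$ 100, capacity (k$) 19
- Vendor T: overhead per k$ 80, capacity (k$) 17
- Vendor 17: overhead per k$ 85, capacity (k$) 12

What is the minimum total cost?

Fill from the cheapest supplier first.
Vendor C (55): use full 20 → 26 k$ to go.
Take 17 from Vendor T at 80 → need 9 more.
Vendor 17 at 85: take 9 of its 12 → requirement met.
Vendor 25, Vendor 8: unused.
Cost = 20×55 + 17×80 + 9×85 = 3225.

3225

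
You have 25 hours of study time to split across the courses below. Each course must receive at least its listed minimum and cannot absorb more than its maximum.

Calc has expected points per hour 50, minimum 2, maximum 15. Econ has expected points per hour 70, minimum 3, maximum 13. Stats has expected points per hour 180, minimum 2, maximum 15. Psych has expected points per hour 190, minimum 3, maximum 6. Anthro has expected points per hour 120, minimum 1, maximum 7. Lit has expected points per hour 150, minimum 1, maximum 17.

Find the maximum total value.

3880

Meeting every minimum uses 2+3+2+3+1+1 = 12 hours, leaving 13.
Highest expected points per hour first: Psych 190 > Stats 180 > Lit 150 > Anthro 120 > Econ 70 > Calc 50.
Psych takes 3 more to reach its cap of 6 — 10 left.
Stats: +10 (room for 13) → 12. Pool exhausted.
Total = 50×2 + 70×3 + 180×12 + 190×6 + 120×1 + 150×1 = 3880.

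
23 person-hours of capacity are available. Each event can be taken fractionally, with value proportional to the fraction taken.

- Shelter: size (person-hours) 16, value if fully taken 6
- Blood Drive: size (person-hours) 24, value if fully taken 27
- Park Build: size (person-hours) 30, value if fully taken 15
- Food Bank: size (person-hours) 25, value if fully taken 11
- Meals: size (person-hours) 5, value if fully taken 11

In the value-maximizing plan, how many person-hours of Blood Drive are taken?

18

Sort by value density: Meals 11/5≈2.2, Blood Drive 27/24≈1.12, Park Build 15/30≈0.5, Food Bank 11/25≈0.44, Shelter 6/16≈0.375.
Take all of Meals (5 person-hours, value 11) ; 18 person-hours left.
Fill the last 18 person-hours with part of Blood Drive: 18/24 of it earns 20.25.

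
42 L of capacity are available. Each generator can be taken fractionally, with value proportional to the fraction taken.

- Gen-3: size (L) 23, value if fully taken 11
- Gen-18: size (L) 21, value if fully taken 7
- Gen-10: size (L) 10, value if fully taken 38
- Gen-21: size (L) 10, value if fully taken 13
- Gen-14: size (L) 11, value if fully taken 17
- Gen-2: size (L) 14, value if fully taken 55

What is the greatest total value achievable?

119.1

Best value per unit of size first: Gen-2 55/14≈3.93, Gen-10 38/10≈3.8, Gen-14 17/11≈1.55, Gen-21 13/10≈1.3, Gen-3 11/23≈0.478, Gen-18 7/21≈0.333.
All 14 L of Gen-2 fit (value 55) — 28 remain.
Gen-10: take in full, 10 L for value 38 — 18 left.
All 11 L of Gen-14 fit (value 17) — 7 remain.
7 L left: a 7/10 share of Gen-21 gives 13×7/10 = 9.1.
Total value = 119.1.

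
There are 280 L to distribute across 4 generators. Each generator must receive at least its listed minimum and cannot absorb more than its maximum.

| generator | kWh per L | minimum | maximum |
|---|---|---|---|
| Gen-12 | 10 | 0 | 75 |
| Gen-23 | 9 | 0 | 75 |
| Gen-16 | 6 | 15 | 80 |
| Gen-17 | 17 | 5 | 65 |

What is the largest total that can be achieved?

Meeting every minimum uses 0+0+15+5 = 20 L, leaving 260.
Rank by kWh per L: Gen-17 17 > Gen-12 10 > Gen-23 9 > Gen-16 6.
Give Gen-17 60 more to hit its cap of 65 → 200 left.
Gen-12 takes 75 more to reach its cap of 75 → 125 left.
Gen-23: +75 to 75 (cap) → 50 left.
Gen-16: +50 (room for 65) → 65. Pool exhausted.
Total = 10×75 + 9×75 + 6×65 + 17×65 = 2920.

2920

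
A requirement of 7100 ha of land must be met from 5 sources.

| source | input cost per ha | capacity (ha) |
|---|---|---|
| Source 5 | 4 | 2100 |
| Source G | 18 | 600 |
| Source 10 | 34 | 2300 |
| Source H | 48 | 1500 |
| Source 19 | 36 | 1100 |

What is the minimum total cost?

Fill from the cheapest source first.
Source 5 at 4: take all 2100 ha → 5000 still needed.
Take 600 from Source G at 18 → need 4400 more.
Source 10 (34): use full 2300 → 2100 ha to go.
Source 19 (36): use full 1100 → 1000 ha to go.
Take 1000 from Source H at 48 to finish.
Cost = 2100×4 + 600×18 + 2300×34 + 1100×36 + 1000×48 = 185000.

185000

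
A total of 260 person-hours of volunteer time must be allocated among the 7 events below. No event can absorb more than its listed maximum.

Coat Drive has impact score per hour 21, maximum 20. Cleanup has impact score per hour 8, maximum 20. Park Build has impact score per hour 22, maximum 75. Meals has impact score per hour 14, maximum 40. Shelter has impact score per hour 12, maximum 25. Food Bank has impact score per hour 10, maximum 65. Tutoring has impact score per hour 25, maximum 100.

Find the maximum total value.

Rank by impact score per hour: Tutoring 25 > Park Build 22 > Coat Drive 21 > Meals 14 > Shelter 12 > Food Bank 10 > Cleanup 8.
Give Tutoring 100 to hit its cap of 100 ; 160 left.
Park Build takes 75 to reach its cap of 75 ; 85 left.
Coat Drive takes 20 to reach its cap of 20 ; 65 left.
Give Meals 40 to hit its cap of 40 ; 25 left.
Shelter takes 25 to reach its cap of 25 ; 0 left.
Total = 21×20 + 22×75 + 14×40 + 12×25 + 25×100 = 5430.

5430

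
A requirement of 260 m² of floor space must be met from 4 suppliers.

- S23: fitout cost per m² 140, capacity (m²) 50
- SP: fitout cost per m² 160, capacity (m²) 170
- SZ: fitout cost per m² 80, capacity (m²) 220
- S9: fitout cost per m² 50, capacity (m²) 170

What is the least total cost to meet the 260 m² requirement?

15700

Cheapest first:
S9 (50): use full 170 ; 90 m² to go.
SZ (80): take the remaining 90 ; done.
S23, SP: unused.
Cost = 170×50 + 90×80 = 15700.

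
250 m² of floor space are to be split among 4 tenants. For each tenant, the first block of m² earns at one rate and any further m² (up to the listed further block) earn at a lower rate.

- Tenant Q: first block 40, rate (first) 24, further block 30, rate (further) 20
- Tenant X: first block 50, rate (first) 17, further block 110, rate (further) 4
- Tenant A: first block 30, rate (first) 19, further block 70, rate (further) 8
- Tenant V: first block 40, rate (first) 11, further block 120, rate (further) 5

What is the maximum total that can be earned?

3900

Rank every tier by rate: Tenant Q/tier1 24 > Tenant Q/tier2 20 > Tenant A/tier1 19 > Tenant X/tier1 17 > Tenant V/tier1 11 > Tenant A/tier2 8 > Tenant V/tier2 5 > Tenant X/tier2 4.
Tenant Q/tier1 (24): +40 ; 210 left.
Tenant Q/tier2 (20): +30 ; 180 left.
Fill Tenant A tier1 block (30 at 19) ; 150 left.
Tenant X tier1 at 17: fill all 50 ; 100 left.
Tenant V/tier1 (11): +40 ; 60 left.
60 remain; put them into Tenant A tier2 at 8.
Total = 24×40 + 20×30 + 19×30 + 17×50 + 11×40 + 8×60 = 3900.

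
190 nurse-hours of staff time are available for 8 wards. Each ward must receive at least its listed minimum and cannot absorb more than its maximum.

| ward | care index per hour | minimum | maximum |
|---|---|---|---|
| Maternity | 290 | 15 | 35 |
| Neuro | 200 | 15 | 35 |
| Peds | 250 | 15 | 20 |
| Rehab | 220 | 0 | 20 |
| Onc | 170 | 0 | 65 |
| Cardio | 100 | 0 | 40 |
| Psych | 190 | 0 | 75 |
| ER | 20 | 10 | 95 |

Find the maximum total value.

Meeting every minimum uses 15+15+15+0+0+0+0+10 = 55 nurse-hours, leaving 135.
Highest care index per hour first: Maternity 290 > Peds 250 > Rehab 220 > Neuro 200 > Psych 190 > Onc 170 > Cardio 100 > ER 20.
Give Maternity 20 more to hit its cap of 35 ; 115 left.
Peds: +5 to 20 (cap) ; 110 left.
Give Rehab 20 more to hit its cap of 20 ; 90 left.
Neuro takes 20 more to reach its cap of 35 ; 70 left.
Psych: +70 (room for 75) → 70. Pool exhausted.
Total = 290×35 + 200×35 + 250×20 + 220×20 + 190×70 + 20×10 = 40050.

40050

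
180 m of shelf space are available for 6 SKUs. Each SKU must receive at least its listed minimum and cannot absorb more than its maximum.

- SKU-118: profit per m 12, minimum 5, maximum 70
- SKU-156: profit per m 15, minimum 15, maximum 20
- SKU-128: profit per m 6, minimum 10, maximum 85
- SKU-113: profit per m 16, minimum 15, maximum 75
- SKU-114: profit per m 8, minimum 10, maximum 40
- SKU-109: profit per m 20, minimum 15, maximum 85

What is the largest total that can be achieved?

Meeting every minimum uses 5+15+10+15+10+15 = 70 m, leaving 110.
Order the SKUs by profit per m: SKU-109 20 > SKU-113 16 > SKU-156 15 > SKU-118 12 > SKU-114 8 > SKU-128 6.
SKU-109 takes 70 more to reach its cap of 85 — 40 left.
SKU-113: +40 (room for 60) → 55. Pool exhausted.
Total = 12×5 + 15×15 + 6×10 + 16×55 + 8×10 + 20×85 = 3005.

3005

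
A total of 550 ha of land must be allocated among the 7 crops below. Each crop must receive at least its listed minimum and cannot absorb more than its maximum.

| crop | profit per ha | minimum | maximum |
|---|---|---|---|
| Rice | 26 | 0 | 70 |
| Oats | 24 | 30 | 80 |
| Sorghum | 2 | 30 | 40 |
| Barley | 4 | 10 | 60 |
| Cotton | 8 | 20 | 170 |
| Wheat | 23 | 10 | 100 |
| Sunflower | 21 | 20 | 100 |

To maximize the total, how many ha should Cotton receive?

160

Meeting every minimum uses 0+30+30+10+20+10+20 = 120 ha, leaving 430.
Rank by profit per ha: Rice 26 > Oats 24 > Wheat 23 > Sunflower 21 > Cotton 8 > Barley 4 > Sorghum 2.
Rice: +70 to 70 (cap) → 360 left.
Oats: +50 to 80 (cap) → 310 left.
Wheat: +90 to 100 (cap) → 220 left.
Sunflower takes 80 more to reach its cap of 100 → 140 left.
Cotton has room for 150 more but only 140 remain, so it gets 160.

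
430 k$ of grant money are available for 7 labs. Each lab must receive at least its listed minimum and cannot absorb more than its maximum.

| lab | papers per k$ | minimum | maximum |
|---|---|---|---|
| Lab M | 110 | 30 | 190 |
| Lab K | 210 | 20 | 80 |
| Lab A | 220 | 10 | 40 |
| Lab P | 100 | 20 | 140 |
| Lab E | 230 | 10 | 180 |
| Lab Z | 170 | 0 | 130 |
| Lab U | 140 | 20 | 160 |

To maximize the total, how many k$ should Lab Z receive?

Meeting every minimum uses 30+20+10+20+10+0+20 = 110 k$, leaving 320.
Rank by papers per k$: Lab E 230 > Lab A 220 > Lab K 210 > Lab Z 170 > Lab U 140 > Lab M 110 > Lab P 100.
Lab E: +170 to 180 (cap) ; 150 left.
Lab A takes 30 more to reach its cap of 40 ; 120 left.
Lab K takes 60 more to reach its cap of 80 ; 60 left.
Only 60 left; Lab Z takes them to reach 60.

60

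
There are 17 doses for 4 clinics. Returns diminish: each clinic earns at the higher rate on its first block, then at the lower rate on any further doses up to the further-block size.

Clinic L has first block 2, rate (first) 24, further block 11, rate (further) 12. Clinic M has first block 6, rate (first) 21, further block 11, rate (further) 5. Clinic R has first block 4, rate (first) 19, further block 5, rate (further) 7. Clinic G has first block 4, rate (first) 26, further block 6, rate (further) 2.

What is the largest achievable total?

366

Treat each block as its own option and order by rate: Clinic G/T1 26 > Clinic L/T1 24 > Clinic M/T1 21 > Clinic R/T1 19 > Clinic L/T2 12 > Clinic R/T2 7 > Clinic M/T2 5 > Clinic G/T2 2.
Clinic G/T1 (26): +4 — 13 left.
Clinic L T1 at 24: fill all 2 — 11 left.
Clinic M T1 at 21: fill all 6 — 5 left.
Clinic R/T1 (19): +4 — 1 left.
Clinic L/T2: +1 of 11 at 12; pool empty.
Total = 26×4 + 24×2 + 21×6 + 19×4 + 12×1 = 366.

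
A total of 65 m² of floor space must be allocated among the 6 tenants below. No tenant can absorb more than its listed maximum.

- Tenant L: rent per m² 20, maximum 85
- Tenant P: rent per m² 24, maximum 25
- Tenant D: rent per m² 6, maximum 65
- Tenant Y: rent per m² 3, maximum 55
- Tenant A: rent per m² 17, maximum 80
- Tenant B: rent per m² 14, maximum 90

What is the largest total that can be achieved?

1400

Rank by rent per m²: Tenant P 24 > Tenant L 20 > Tenant A 17 > Tenant B 14 > Tenant D 6 > Tenant Y 3.
Tenant P: +25 to 25 (cap) ; 40 left.
Tenant L: +40 (room for 85) → 40. Pool exhausted.
Total = 20×40 + 24×25 = 1400.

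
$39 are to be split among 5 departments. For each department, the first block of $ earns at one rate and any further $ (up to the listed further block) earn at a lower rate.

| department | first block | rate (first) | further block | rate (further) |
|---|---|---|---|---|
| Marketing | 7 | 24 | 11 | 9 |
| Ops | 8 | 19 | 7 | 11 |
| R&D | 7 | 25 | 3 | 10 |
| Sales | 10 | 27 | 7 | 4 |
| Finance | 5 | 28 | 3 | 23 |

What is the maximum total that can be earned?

Rank every tier by rate: Finance/T1 28 > Sales/T1 27 > R&D/T1 25 > Marketing/T1 24 > Finance/T2 23 > Ops/T1 19 > Ops/T2 11 > R&D/T2 10 > Marketing/T2 9 > Sales/T2 4.
Finance/T1 (28): +5 → 34 left.
Fill Sales T1 block (10 at 27) → 24 left.
R&D T1 at 25: fill all 7 → 17 left.
Marketing T1 at 24: fill all 7 → 10 left.
Fill Finance T2 block (3 at 23) → 7 left.
7 remain; put them into Ops T1 at 19.
Total = 28×5 + 27×10 + 25×7 + 24×7 + 23×3 + 19×7 = 955.

955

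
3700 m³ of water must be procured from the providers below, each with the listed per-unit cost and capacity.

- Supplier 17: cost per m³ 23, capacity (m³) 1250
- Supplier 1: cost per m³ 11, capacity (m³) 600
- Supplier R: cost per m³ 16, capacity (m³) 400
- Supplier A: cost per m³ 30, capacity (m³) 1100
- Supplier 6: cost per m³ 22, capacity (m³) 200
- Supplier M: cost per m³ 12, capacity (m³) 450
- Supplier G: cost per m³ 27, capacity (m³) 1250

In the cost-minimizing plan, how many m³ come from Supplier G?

800

Use providers in increasing cost order.
Supplier 1 (11): use full 600 → 3100 m³ to go.
Supplier M (12): use full 450 → 2650 m³ to go.
Supplier R (16): use full 400 → 2250 m³ to go.
Supplier 6 at 22: take all 200 m³ → 2050 still needed.
Take 1250 from Supplier 17 at 23 → need 800 more.
Supplier G at 27: take 800 of its 1250 → requirement met.
Supplier A: unused.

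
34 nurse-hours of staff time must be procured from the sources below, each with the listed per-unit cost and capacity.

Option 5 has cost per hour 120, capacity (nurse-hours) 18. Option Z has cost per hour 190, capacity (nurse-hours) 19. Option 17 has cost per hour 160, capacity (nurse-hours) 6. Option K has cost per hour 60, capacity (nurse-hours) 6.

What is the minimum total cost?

4240

Use sources in increasing cost order.
Option K (60): use full 6 ; 28 nurse-hours to go.
Option 5 (120): use full 18 ; 10 nurse-hours to go.
Take 6 from Option 17 at 160 ; need 4 more.
Take 4 from Option Z at 190 to finish.
Cost = 6×60 + 18×120 + 6×160 + 4×190 = 4240.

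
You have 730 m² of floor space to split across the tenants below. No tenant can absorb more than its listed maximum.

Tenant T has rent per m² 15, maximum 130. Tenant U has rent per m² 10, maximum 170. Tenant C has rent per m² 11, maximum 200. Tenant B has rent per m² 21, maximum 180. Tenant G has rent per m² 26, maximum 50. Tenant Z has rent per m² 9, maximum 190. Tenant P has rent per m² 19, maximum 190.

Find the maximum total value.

Order the tenants by rent per m²: Tenant G 26 > Tenant B 21 > Tenant P 19 > Tenant T 15 > Tenant C 11 > Tenant U 10 > Tenant Z 9.
Tenant G: +50 to 50 (cap) — 680 left.
Give Tenant B 180 to hit its cap of 180 — 500 left.
Give Tenant P 190 to hit its cap of 190 — 310 left.
Tenant T takes 130 to reach its cap of 130 — 180 left.
Only 180 left; Tenant C takes them to reach 180.
Total = 15×130 + 11×180 + 21×180 + 26×50 + 19×190 = 12620.

12620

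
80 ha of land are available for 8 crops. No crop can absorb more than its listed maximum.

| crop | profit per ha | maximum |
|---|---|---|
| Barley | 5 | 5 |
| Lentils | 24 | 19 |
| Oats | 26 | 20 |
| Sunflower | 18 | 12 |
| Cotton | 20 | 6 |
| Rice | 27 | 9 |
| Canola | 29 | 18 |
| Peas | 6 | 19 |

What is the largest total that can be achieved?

Rank by profit per ha: Canola 29 > Rice 27 > Oats 26 > Lentils 24 > Cotton 20 > Sunflower 18 > Peas 6 > Barley 5.
Canola: +18 to 18 (cap) → 62 left.
Rice: +9 to 9 (cap) → 53 left.
Oats takes 20 to reach its cap of 20 → 33 left.
Lentils takes 19 to reach its cap of 19 → 14 left.
Cotton takes 6 to reach its cap of 6 → 8 left.
Only 8 left; Sunflower takes them to reach 8.
Total = 24×19 + 26×20 + 18×8 + 20×6 + 27×9 + 29×18 = 2005.

2005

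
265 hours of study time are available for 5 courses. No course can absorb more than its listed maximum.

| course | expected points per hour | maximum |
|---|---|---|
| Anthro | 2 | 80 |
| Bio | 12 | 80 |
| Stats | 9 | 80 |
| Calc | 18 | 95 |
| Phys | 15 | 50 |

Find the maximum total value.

3780

Order the courses by expected points per hour: Calc 18 > Phys 15 > Bio 12 > Stats 9 > Anthro 2.
Calc takes 95 to reach its cap of 95 — 170 left.
Phys takes 50 to reach its cap of 50 — 120 left.
Bio takes 80 to reach its cap of 80 — 40 left.
Stats: +40 (room for 80) → 40. Pool exhausted.
Total = 12×80 + 9×40 + 18×95 + 15×50 = 3780.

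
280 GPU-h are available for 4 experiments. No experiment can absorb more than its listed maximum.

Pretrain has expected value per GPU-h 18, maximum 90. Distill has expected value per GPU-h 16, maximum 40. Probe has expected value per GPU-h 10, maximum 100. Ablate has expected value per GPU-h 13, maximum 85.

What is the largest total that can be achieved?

Order the experiments by expected value per GPU-h: Pretrain 18 > Distill 16 > Ablate 13 > Probe 10.
Give Pretrain 90 to hit its cap of 90 → 190 left.
Distill: +40 to 40 (cap) → 150 left.
Give Ablate 85 to hit its cap of 85 → 65 left.
Probe: +65 (room for 100) → 65. Pool exhausted.
Total = 18×90 + 16×40 + 10×65 + 13×85 = 4015.

4015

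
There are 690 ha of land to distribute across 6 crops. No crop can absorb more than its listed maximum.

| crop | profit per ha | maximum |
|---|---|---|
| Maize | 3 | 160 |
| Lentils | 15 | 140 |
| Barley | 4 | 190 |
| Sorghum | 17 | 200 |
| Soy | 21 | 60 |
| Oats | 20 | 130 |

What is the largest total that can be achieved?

Order the crops by profit per ha: Soy 21 > Oats 20 > Sorghum 17 > Lentils 15 > Barley 4 > Maize 3.
Give Soy 60 to hit its cap of 60 ; 630 left.
Oats takes 130 to reach its cap of 130 ; 500 left.
Give Sorghum 200 to hit its cap of 200 ; 300 left.
Give Lentils 140 to hit its cap of 140 ; 160 left.
Barley has room for 190 but only 160 remain, so it gets 160.
Total = 15×140 + 4×160 + 17×200 + 21×60 + 20×130 = 10000.

10000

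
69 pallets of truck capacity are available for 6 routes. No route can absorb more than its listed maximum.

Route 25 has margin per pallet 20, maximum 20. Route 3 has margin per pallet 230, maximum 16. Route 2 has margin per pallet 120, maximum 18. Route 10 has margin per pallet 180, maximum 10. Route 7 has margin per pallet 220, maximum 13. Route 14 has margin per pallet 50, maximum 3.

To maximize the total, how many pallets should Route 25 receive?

9

Highest margin per pallet first: Route 3 230 > Route 7 220 > Route 10 180 > Route 2 120 > Route 14 50 > Route 25 20.
Route 3 takes 16 to reach its cap of 16 → 53 left.
Give Route 7 13 to hit its cap of 13 → 40 left.
Route 10: +10 to 10 (cap) → 30 left.
Route 2 takes 18 to reach its cap of 18 → 12 left.
Route 14: +3 to 3 (cap) → 9 left.
Route 25: +9 (room for 20) → 9. Pool exhausted.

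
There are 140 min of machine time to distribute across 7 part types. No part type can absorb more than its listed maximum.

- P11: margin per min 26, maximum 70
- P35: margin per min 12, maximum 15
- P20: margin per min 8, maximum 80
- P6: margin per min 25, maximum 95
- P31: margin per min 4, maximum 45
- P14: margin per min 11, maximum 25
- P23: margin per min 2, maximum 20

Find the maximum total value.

Order the part types by margin per min: P11 26 > P6 25 > P35 12 > P14 11 > P20 8 > P31 4 > P23 2.
P11: +70 to 70 (cap) — 70 left.
Only 70 left; P6 takes them to reach 70.
Total = 26×70 + 25×70 = 3570.

3570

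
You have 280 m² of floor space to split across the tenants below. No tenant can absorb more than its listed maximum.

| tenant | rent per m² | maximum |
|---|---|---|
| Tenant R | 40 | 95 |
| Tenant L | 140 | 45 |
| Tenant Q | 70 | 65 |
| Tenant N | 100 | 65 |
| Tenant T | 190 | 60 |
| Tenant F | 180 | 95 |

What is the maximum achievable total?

42350

Highest rent per m² first: Tenant T 190 > Tenant F 180 > Tenant L 140 > Tenant N 100 > Tenant Q 70 > Tenant R 40.
Give Tenant T 60 to hit its cap of 60 → 220 left.
Tenant F: +95 to 95 (cap) → 125 left.
Tenant L takes 45 to reach its cap of 45 → 80 left.
Tenant N takes 65 to reach its cap of 65 → 15 left.
Only 15 left; Tenant Q takes them to reach 15.
Total = 140×45 + 70×15 + 100×65 + 190×60 + 180×95 = 42350.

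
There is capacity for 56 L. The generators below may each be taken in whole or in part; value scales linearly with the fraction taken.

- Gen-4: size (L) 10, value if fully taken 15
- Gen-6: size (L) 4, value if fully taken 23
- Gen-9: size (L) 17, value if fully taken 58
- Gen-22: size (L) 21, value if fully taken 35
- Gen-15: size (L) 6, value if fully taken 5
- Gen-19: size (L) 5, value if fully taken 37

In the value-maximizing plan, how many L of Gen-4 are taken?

9

Rank by value-to-size ratio: Gen-19 37/5≈7.4, Gen-6 23/4≈5.75, Gen-9 58/17≈3.41, Gen-22 35/21≈1.67, Gen-4 15/10≈1.5, Gen-15 5/6≈0.833.
All 5 L of Gen-19 fit (value 37) — 51 remain.
Take all of Gen-6 (4 L, value 23) — 47 L left.
Gen-9: take in full, 17 L for value 58 — 30 left.
Gen-22: take in full, 21 L for value 35 — 9 left.
9 L left: a 9/10 share of Gen-4 gives 15×9/10 = 13.5.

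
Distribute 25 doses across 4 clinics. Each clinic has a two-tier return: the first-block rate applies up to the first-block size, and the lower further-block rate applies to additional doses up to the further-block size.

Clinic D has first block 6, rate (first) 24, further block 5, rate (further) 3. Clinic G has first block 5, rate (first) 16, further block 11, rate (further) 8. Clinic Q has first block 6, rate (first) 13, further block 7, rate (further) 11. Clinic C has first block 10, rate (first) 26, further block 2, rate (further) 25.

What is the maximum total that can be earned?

560

Order all 8 blocks by rate: Clinic C/T1 26 > Clinic C/T2 25 > Clinic D/T1 24 > Clinic G/T1 16 > Clinic Q/T1 13 > Clinic Q/T2 11 > Clinic G/T2 8 > Clinic D/T2 3.
Fill Clinic C T1 block (10 at 26) — 15 left.
Clinic C/T2 (25): +2 — 13 left.
Fill Clinic D T1 block (6 at 24) — 7 left.
Clinic G/T1 (16): +5 — 2 left.
Clinic Q T1 at 13: only 2 left, fill 2.
Total = 26×10 + 25×2 + 24×6 + 16×5 + 13×2 = 560.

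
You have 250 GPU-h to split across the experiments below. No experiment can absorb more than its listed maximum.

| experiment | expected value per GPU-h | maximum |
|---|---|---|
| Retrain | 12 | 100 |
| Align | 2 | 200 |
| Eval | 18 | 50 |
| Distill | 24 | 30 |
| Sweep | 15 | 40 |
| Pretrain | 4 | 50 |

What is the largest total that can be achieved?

3540

Order the experiments by expected value per GPU-h: Distill 24 > Eval 18 > Sweep 15 > Retrain 12 > Pretrain 4 > Align 2.
Distill: +30 to 30 (cap) — 220 left.
Give Eval 50 to hit its cap of 50 — 170 left.
Give Sweep 40 to hit its cap of 40 — 130 left.
Give Retrain 100 to hit its cap of 100 — 30 left.
Pretrain: +30 (room for 50) → 30. Pool exhausted.
Total = 12×100 + 18×50 + 24×30 + 15×40 + 4×30 = 3540.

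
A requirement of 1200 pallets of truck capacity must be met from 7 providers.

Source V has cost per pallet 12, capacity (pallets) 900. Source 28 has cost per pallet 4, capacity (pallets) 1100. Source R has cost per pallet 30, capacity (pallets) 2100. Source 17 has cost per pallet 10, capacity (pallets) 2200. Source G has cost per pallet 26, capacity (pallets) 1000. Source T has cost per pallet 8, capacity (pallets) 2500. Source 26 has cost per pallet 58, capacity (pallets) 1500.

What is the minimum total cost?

Cheapest first:
Take 1100 from Source 28 at 4 ; need 100 more.
Take 100 from Source T at 8 to finish.
Source 17, Source V, Source G, Source R, Source 26: unused.
Cost = 1100×4 + 100×8 = 5200.

5200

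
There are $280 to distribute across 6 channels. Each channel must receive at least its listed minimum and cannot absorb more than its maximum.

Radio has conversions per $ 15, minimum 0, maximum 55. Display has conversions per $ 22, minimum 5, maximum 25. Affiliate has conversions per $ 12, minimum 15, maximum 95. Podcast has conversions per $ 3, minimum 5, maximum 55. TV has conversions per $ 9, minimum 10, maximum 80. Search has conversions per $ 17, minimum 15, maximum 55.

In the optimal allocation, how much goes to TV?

45

Meeting every minimum uses 0+5+15+5+10+15 = 50 $, leaving 230.
Highest conversions per $ first: Display 22 > Search 17 > Radio 15 > Affiliate 12 > TV 9 > Podcast 3.
Display: +20 to 25 (cap) ; 210 left.
Search takes 40 more to reach its cap of 55 ; 170 left.
Give Radio 55 more to hit its cap of 55 ; 115 left.
Give Affiliate 80 more to hit its cap of 95 ; 35 left.
TV: +35 (room for 70) → 45. Pool exhausted.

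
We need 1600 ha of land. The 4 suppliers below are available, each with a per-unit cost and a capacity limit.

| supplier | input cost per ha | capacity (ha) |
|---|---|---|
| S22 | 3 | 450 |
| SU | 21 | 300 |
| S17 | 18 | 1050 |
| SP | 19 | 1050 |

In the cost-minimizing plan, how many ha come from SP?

100

Cheapest first:
S22 (3): use full 450 → 1150 ha to go.
Take 1050 from S17 at 18 → need 100 more.
SP at 19: take 100 of its 1050 → requirement met.
SU: unused.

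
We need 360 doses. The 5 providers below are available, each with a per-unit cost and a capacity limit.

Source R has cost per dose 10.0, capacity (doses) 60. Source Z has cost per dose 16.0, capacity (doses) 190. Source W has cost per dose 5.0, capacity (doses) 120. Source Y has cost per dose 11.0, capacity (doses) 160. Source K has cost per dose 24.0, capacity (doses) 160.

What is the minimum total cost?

3280

Fill from the cheapest provider first.
Source W at 5.0: take all 120 doses — 240 still needed.
Source R at 10.0: take all 60 doses — 180 still needed.
Source Y at 11.0: take all 160 doses — 20 still needed.
Take 20 from Source Z at 16.0 to finish.
Source K: unused.
Cost = 120×5.0 + 60×10.0 + 160×11.0 + 20×16.0 = 3280.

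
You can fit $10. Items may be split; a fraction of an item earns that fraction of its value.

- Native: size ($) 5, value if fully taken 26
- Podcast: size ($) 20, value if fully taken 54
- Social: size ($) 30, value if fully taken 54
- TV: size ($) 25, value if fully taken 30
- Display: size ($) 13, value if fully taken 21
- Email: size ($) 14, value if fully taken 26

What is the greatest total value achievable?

Best value per unit of size first: Native 26/5≈5.2, Podcast 54/20≈2.7, Email 26/14≈1.86, Social 54/30≈1.8, Display 21/13≈1.62, TV 30/25≈1.2.
Take all of Native (5 $, value 26) ; 5 $ left.
Only 5 $ remain; take 5/20 of Podcast for value 54×5/20 = 13.5.
Total value = 39.5.

39.5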